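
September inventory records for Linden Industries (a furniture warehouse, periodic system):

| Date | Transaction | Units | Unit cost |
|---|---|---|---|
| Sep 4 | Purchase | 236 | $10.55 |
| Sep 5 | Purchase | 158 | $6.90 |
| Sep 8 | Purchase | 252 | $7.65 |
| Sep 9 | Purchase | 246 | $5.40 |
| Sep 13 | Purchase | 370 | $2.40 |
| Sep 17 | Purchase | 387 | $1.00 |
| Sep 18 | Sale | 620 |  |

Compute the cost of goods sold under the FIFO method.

Sep 18, 620 sold [FIFO — oldest first]: 236 @ $10.55 + 158 @ $6.90 + 226 @ $7.65 = $5,308.90
Ending inventory: 26 @ $7.65 + 246 @ $5.40 + 370 @ $2.40 + 387 @ $1.00 = $2,802.30
Check: goods available $8,111.20 = COGS $5,308.90 + ending $2,802.30

COGS = $5,308.90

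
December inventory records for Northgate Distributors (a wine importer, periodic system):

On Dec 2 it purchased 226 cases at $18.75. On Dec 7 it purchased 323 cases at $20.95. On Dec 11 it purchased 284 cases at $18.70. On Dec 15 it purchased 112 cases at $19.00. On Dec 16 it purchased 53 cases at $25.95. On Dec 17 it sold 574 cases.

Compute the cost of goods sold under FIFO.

COGS = $11,471.85

Dec 17, 574 sold [FIFO — oldest first]: 226 @ $18.75 + 323 @ $20.95 + 25 @ $18.70 = $11,471.85
Ending inventory: 259 @ $18.70 + 112 @ $19.00 + 53 @ $25.95 = $8,346.65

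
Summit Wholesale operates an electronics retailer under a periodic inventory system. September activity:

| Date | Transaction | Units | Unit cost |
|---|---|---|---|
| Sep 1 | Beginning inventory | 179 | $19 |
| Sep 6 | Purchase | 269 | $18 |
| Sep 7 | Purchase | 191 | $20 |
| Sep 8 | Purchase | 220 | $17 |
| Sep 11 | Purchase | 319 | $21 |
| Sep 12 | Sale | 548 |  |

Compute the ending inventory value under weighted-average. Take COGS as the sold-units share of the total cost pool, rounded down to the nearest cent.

Sep 12, sell 548: 548/1178 × $22,502.00 → $10,467.82
Ending inventory (cost pool remaining) = $12,034.18

Ending inventory = $12,034.18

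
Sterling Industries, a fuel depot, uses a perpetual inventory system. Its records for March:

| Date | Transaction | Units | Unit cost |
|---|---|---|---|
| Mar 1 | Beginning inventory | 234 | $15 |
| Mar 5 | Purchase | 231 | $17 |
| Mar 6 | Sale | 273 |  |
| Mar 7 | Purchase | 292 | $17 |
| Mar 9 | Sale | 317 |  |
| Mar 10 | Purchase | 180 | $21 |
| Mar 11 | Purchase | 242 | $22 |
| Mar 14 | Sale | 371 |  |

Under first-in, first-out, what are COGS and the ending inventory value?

Mar 6, 273 sold [FIFO — oldest first]: 234 @ $15 + 39 @ $17 = $4,173
Mar 9, 317 sold [FIFO — oldest first]: 192 @ $17 + 125 @ $17 = $5,389
Mar 14, 371 sold [FIFO — oldest first]: 167 @ $17 + 180 @ $21 + 24 @ $22 = $7,147
Total COGS = $4,173 + $5,389 + $7,147 = $16,709
Ending inventory: 218 @ $22 = $4,796
Check: goods available $21,505 = COGS $16,709 + ending $4,796

COGS = $16,709; ending inventory = $4,796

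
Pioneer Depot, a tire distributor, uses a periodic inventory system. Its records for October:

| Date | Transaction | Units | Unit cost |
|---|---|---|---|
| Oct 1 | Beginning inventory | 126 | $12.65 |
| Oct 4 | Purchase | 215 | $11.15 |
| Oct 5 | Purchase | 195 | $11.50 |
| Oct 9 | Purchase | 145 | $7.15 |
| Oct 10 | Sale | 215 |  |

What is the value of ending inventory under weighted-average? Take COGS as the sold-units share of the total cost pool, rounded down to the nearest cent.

Ending inventory = $4,975.05

Oct 10, sell 215: 215/681 × $7,270.40 → $2,295.35
Ending inventory (cost pool remaining) = $4,975.05
Check: goods available $7,270.40 = COGS $2,295.35 + ending $4,975.05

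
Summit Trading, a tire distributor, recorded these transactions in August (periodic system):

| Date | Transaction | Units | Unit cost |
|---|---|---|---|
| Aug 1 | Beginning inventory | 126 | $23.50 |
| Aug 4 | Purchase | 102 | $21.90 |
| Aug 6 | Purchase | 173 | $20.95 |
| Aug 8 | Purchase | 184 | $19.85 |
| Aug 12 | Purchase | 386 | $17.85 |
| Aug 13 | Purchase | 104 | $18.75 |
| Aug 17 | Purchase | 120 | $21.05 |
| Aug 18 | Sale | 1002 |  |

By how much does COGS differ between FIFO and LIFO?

FIFO COGS: 126 @ $23.50 + 102 @ $21.90 + 173 @ $20.95 + 184 @ $19.85 + 386 @ $17.85 + 31 @ $18.75 = $19,942.90
LIFO COGS: 120 @ $21.05 + 104 @ $18.75 + 386 @ $17.85 + 184 @ $19.85 + 173 @ $20.95 + 35 @ $21.90 = $19,409.35
Difference = |$19,942.90 − $19,409.35| = $533.55

$533.55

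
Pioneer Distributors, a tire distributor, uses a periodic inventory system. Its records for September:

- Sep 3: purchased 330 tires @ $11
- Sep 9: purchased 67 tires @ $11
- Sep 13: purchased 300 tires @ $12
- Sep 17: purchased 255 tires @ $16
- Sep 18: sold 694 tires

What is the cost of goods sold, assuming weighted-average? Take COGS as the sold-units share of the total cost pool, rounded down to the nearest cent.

Sep 18, sell 694: 694/952 × $12,047.00 → $8,782.16
Ending inventory (cost pool remaining) = $3,264.84
Check: goods available $12,047.00 = COGS $8,782.16 + ending $3,264.84

COGS = $8,782.16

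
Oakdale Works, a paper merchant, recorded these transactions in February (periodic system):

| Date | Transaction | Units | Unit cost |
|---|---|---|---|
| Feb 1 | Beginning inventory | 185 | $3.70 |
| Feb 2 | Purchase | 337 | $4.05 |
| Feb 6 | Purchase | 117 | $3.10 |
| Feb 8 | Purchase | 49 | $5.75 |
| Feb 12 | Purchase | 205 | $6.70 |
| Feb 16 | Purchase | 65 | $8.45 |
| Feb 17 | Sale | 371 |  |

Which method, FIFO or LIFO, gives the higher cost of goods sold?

LIFO

FIFO COGS: 185 @ $3.70 + 186 @ $4.05 = $1,437.80
LIFO COGS: 65 @ $8.45 + 205 @ $6.70 + 49 @ $5.75 + 52 @ $3.10 = $2,365.70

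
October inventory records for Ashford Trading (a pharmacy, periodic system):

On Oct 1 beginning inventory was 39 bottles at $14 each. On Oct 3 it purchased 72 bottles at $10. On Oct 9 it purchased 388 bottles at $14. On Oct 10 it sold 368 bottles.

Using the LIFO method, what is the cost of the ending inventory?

Oct 10, 368 sold [LIFO — newest first]: 368 @ $14 = $5,152
Ending inventory: 39 @ $14 + 72 @ $10 + 20 @ $14 = $1,546
Check: goods available $6,698 = COGS $5,152 + ending $1,546

Ending inventory = $1,546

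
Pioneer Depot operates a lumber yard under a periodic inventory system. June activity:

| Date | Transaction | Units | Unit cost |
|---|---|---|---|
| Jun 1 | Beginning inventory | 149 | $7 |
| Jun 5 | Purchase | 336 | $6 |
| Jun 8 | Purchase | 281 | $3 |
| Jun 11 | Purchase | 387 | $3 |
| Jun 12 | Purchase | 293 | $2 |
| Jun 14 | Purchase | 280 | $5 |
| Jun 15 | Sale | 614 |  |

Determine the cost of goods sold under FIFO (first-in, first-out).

COGS = $3,446

Jun 15, 614 sold [FIFO — oldest first]: 149 @ $7 + 336 @ $6 + 129 @ $3 = $3,446
Ending inventory: 152 @ $3 + 387 @ $3 + 293 @ $2 + 280 @ $5 = $3,603
Check: goods available $7,049 = COGS $3,446 + ending $3,603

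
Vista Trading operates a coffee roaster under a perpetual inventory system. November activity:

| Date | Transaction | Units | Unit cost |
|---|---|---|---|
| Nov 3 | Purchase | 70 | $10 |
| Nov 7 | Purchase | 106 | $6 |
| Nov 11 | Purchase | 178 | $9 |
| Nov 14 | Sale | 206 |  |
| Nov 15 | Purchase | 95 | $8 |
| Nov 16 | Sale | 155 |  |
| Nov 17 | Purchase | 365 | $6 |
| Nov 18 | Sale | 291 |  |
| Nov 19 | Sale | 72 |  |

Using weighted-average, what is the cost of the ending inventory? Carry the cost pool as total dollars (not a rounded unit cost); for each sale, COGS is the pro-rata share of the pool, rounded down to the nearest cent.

Ending inventory = $578.17

After Nov 3: 70 on hand, pool $700.00 (≈ $10.0000 each)
After Nov 7: 176 on hand, pool $1,336.00 (≈ $7.5909 each)
After Nov 11: 354 on hand, pool $2,938.00 (≈ $8.2994 each)
Nov 14, sell 206: 206/354 × $2,938.00 → $1,709.68
After Nov 15: 243 on hand, pool $1,988.32 (≈ $8.1824 each)
Nov 16, sell 155: 155/243 × $1,988.32 → $1,268.26
After Nov 17: 453 on hand, pool $2,910.06 (≈ $6.4240 each)
Nov 18, sell 291: 291/453 × $2,910.06 → $1,869.37
Nov 19, sell 72: 72/162 × $1,040.69 → $462.52
Total COGS = $1,709.68 + $1,268.26 + $1,869.37 + $462.52 = $5,309.83
Ending inventory (cost pool remaining) = $578.17
Check: goods available $5,888.00 = COGS $5,309.83 + ending $578.17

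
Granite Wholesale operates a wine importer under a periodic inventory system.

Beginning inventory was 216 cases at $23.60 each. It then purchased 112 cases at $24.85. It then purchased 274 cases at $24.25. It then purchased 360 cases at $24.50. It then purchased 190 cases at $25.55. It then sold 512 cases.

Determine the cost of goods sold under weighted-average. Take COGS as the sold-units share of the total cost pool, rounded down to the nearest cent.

Sale 1, sell 512: 512/1152 × $28,199.80 → $12,533.24
Ending inventory (cost pool remaining) = $15,666.56

COGS = $12,533.24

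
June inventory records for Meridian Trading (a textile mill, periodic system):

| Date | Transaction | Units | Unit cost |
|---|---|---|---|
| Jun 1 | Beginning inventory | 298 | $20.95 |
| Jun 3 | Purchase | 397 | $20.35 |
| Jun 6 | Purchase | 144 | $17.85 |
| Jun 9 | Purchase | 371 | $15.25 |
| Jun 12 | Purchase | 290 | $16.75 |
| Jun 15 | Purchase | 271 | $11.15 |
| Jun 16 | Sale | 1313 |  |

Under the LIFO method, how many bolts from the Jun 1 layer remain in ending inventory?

298

Jun 16, 1313 sold [LIFO — newest first]: 271 @ $11.15 + 290 @ $16.75 + 371 @ $15.25 + 144 @ $17.85 + 237 @ $20.35 = $20,930.25
Ending inventory: 298 @ $20.95 + 160 @ $20.35 = $9,499.10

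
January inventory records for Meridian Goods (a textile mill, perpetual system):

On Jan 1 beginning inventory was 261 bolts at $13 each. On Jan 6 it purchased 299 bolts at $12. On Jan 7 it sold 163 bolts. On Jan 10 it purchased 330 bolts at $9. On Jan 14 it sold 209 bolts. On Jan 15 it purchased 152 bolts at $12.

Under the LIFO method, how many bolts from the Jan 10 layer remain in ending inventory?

121

Jan 7, 163 sold [LIFO — newest first]: 163 @ $12 = $1,956
Jan 14, 209 sold [LIFO — newest first]: 209 @ $9 = $1,881
Total COGS = $1,956 + $1,881 = $3,837
Ending inventory: 261 @ $13 + 136 @ $12 + 121 @ $9 + 152 @ $12 = $7,938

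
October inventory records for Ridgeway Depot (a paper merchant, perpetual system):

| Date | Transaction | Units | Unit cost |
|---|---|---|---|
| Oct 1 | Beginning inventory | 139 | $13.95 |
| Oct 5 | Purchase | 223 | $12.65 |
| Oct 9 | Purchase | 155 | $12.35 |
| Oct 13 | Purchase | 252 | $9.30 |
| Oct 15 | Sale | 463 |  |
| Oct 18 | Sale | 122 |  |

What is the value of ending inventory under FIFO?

Oct 15, 463 sold [FIFO — oldest first]: 139 @ $13.95 + 223 @ $12.65 + 101 @ $12.35 = $6,007.35
Oct 18, 122 sold [FIFO — oldest first]: 54 @ $12.35 + 68 @ $9.30 = $1,299.30
Total COGS = $6,007.35 + $1,299.30 = $7,306.65
Ending inventory: 184 @ $9.30 = $1,711.20
Check: goods available $9,017.85 = COGS $7,306.65 + ending $1,711.20

Ending inventory = $1,711.20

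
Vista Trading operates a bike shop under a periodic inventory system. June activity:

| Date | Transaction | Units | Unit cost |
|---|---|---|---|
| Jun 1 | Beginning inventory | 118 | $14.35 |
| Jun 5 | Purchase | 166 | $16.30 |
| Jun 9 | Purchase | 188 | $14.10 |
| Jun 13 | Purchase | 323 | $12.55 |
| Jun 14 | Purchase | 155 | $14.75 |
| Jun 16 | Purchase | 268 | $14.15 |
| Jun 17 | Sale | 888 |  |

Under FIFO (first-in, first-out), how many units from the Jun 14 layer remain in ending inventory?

Jun 17, 888 sold [FIFO — oldest first]: 118 @ $14.35 + 166 @ $16.30 + 188 @ $14.10 + 323 @ $12.55 + 93 @ $14.75 = $12,475.30
Ending inventory: 62 @ $14.75 + 268 @ $14.15 = $4,706.70

62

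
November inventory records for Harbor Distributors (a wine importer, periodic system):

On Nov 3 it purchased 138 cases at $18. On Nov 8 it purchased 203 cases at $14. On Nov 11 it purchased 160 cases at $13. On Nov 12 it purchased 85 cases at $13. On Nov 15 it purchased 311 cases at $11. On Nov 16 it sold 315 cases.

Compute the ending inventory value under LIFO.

Ending inventory = $8,459

Nov 16, 315 sold [LIFO — newest first]: 311 @ $11 + 4 @ $13 = $3,473
Ending inventory: 138 @ $18 + 203 @ $14 + 160 @ $13 + 81 @ $13 = $8,459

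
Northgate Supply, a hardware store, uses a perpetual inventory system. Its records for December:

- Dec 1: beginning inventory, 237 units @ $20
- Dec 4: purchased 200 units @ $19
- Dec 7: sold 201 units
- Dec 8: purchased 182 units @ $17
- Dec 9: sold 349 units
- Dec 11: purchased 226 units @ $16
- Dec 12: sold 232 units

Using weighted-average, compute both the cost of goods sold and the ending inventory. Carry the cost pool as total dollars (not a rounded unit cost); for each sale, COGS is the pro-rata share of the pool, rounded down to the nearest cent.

After Dec 1: 237 on hand, pool $4,740.00 (≈ $20.0000 each)
After Dec 4: 437 on hand, pool $8,540.00 (≈ $19.5423 each)
Dec 7, sell 201: 201/437 × $8,540.00 → $3,928.00
After Dec 8: 418 on hand, pool $7,706.00 (≈ $18.4354 each)
Dec 9, sell 349: 349/418 × $7,706.00 → $6,433.95
After Dec 11: 295 on hand, pool $4,888.05 (≈ $16.5697 each)
Dec 12, sell 232: 232/295 × $4,888.05 → $3,844.16
Total COGS = $3,928.00 + $6,433.95 + $3,844.16 = $14,206.11
Ending inventory (cost pool remaining) = $1,043.89

COGS = $14,206.11; ending inventory = $1,043.89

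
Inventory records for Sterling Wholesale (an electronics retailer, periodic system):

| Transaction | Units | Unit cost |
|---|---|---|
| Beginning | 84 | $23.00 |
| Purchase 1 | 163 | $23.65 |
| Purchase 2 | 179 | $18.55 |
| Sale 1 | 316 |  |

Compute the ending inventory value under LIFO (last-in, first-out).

Sale 1 (316) [LIFO — newest first]: 179 @ $18.55 + 137 @ $23.65 = $6,560.50
Ending inventory: 84 @ $23.00 + 26 @ $23.65 = $2,546.90
Check: goods available $9,107.40 = COGS $6,560.50 + ending $2,546.90

Ending inventory = $2,546.90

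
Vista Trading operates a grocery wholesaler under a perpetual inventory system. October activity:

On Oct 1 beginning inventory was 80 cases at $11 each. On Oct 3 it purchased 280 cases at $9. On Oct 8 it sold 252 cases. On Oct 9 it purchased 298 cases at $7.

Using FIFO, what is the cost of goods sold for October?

Oct 8, 252 sold [FIFO — oldest first]: 80 @ $11 + 172 @ $9 = $2,428
Ending inventory: 108 @ $9 + 298 @ $7 = $3,058

COGS = $2,428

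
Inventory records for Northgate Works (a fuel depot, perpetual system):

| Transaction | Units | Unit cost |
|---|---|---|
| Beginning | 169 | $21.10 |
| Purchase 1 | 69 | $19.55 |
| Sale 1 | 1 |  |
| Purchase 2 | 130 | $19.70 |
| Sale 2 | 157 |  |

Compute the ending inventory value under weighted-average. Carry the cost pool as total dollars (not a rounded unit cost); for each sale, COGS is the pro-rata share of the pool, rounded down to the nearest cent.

After Beginning: 169 on hand, pool $3,565.90 (≈ $21.1000 each)
After Purchase 1: 238 on hand, pool $4,914.85 (≈ $20.6506 each)
Sale 1, sell 1: 1/238 × $4,914.85 → $20.65
After Purchase 2: 367 on hand, pool $7,455.20 (≈ $20.3139 each)
Sale 2, sell 157: 157/367 × $7,455.20 → $3,189.28
Total COGS = $20.65 + $3,189.28 = $3,209.93
Ending inventory (cost pool remaining) = $4,265.92
Check: goods available $7,475.85 = COGS $3,209.93 + ending $4,265.92

Ending inventory = $4,265.92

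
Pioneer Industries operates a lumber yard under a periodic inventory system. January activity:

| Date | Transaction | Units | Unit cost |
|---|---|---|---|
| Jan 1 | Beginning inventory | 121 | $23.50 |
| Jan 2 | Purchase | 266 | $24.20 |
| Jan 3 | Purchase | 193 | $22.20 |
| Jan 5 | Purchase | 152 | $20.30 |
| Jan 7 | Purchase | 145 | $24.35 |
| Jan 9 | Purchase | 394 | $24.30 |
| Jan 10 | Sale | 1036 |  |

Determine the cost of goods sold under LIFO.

Jan 10, 1036 sold [LIFO — newest first]: 394 @ $24.30 + 145 @ $24.35 + 152 @ $20.30 + 193 @ $22.20 + 152 @ $24.20 = $24,153.55
Ending inventory: 121 @ $23.50 + 114 @ $24.20 = $5,602.30
Check: goods available $29,755.85 = COGS $24,153.55 + ending $5,602.30

COGS = $24,153.55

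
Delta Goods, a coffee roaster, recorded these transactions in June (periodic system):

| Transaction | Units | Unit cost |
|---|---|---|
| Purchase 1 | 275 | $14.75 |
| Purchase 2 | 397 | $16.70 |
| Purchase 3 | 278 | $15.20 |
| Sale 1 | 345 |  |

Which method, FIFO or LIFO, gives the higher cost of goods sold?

LIFO

FIFO COGS: 275 @ $14.75 + 70 @ $16.70 = $5,225.25
LIFO COGS: 278 @ $15.20 + 67 @ $16.70 = $5,344.50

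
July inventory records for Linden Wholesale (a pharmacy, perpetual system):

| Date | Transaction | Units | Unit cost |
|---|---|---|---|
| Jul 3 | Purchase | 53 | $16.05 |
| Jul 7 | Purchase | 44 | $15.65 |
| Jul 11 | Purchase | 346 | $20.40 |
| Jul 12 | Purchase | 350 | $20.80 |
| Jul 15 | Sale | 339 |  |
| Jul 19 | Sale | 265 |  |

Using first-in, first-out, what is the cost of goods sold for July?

Jul 15, 339 sold [FIFO — oldest first]: 53 @ $16.05 + 44 @ $15.65 + 242 @ $20.40 = $6,476.05
Jul 19, 265 sold [FIFO — oldest first]: 104 @ $20.40 + 161 @ $20.80 = $5,470.40
Total COGS = $6,476.05 + $5,470.40 = $11,946.45
Ending inventory: 189 @ $20.80 = $3,931.20

COGS = $11,946.45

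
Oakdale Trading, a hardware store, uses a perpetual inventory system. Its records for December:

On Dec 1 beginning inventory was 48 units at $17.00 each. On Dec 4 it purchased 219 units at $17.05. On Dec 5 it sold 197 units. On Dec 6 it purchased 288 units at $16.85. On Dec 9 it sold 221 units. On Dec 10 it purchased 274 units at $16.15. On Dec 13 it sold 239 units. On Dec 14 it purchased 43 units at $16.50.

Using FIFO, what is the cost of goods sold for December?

COGS = $11,050.05

Dec 5, 197 sold [FIFO — oldest first]: 48 @ $17.00 + 149 @ $17.05 = $3,356.45
Dec 9, 221 sold [FIFO — oldest first]: 70 @ $17.05 + 151 @ $16.85 = $3,737.85
Dec 13, 239 sold [FIFO — oldest first]: 137 @ $16.85 + 102 @ $16.15 = $3,955.75
Total COGS = $3,356.45 + $3,737.85 + $3,955.75 = $11,050.05
Ending inventory: 172 @ $16.15 + 43 @ $16.50 = $3,487.30
Check: goods available $14,537.35 = COGS $11,050.05 + ending $3,487.30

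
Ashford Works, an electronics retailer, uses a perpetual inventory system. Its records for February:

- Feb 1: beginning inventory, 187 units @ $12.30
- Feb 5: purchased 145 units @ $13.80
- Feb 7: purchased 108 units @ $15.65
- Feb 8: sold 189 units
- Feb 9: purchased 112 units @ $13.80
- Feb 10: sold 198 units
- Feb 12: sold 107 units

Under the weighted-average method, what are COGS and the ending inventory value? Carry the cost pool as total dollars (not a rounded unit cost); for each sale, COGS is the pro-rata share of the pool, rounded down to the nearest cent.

After Feb 1: 187 on hand, pool $2,300.10 (≈ $12.3000 each)
After Feb 5: 332 on hand, pool $4,301.10 (≈ $12.9551 each)
After Feb 7: 440 on hand, pool $5,991.30 (≈ $13.6166 each)
Feb 8, sell 189: 189/440 × $5,991.30 → $2,573.53
After Feb 9: 363 on hand, pool $4,963.37 (≈ $13.6732 each)
Feb 10, sell 198: 198/363 × $4,963.37 → $2,707.29
Feb 12, sell 107: 107/165 × $2,256.08 → $1,463.03
Total COGS = $2,573.53 + $2,707.29 + $1,463.03 = $6,743.85
Ending inventory (cost pool remaining) = $793.05
Check: goods available $7,536.90 = COGS $6,743.85 + ending $793.05

COGS = $6,743.85; ending inventory = $793.05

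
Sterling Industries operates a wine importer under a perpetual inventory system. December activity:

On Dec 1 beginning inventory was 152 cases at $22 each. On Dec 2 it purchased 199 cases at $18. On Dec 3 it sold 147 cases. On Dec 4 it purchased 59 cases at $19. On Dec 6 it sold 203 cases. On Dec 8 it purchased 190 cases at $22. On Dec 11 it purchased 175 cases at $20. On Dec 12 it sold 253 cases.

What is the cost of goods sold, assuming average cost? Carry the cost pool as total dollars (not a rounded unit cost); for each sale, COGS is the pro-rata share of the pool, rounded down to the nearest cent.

COGS = $12,143.70

After Dec 1: 152 on hand, pool $3,344.00 (≈ $22.0000 each)
After Dec 2: 351 on hand, pool $6,926.00 (≈ $19.7322 each)
Dec 3, sell 147: 147/351 × $6,926.00 → $2,900.63
After Dec 4: 263 on hand, pool $5,146.37 (≈ $19.5679 each)
Dec 6, sell 203: 203/263 × $5,146.37 → $3,972.29
After Dec 8: 250 on hand, pool $5,354.08 (≈ $21.4163 each)
After Dec 11: 425 on hand, pool $8,854.08 (≈ $20.8331 each)
Dec 12, sell 253: 253/425 × $8,854.08 → $5,270.78
Total COGS = $2,900.63 + $3,972.29 + $5,270.78 = $12,143.70
Ending inventory (cost pool remaining) = $3,583.30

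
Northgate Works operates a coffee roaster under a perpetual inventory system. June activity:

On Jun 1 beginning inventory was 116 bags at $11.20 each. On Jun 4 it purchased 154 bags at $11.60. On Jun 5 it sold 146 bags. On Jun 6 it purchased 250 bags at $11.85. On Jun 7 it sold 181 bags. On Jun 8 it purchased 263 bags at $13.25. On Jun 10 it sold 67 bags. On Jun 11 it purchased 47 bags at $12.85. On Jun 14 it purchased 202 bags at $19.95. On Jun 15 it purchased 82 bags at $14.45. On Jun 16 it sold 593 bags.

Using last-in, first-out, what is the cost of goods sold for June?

Jun 5, 146 sold [LIFO — newest first]: 146 @ $11.60 = $1,693.60
Jun 7, 181 sold [LIFO — newest first]: 181 @ $11.85 = $2,144.85
Jun 10, 67 sold [LIFO — newest first]: 67 @ $13.25 = $887.75
Jun 16, 593 sold [LIFO — newest first]: 82 @ $14.45 + 202 @ $19.95 + 47 @ $12.85 + 196 @ $13.25 + 66 @ $11.85 = $9,197.85
Total COGS = $1,693.60 + $2,144.85 + $887.75 + $9,197.85 = $13,924.05
Ending inventory: 116 @ $11.20 + 8 @ $11.60 + 3 @ $11.85 = $1,427.55
Check: goods available $15,351.60 = COGS $13,924.05 + ending $1,427.55

COGS = $13,924.05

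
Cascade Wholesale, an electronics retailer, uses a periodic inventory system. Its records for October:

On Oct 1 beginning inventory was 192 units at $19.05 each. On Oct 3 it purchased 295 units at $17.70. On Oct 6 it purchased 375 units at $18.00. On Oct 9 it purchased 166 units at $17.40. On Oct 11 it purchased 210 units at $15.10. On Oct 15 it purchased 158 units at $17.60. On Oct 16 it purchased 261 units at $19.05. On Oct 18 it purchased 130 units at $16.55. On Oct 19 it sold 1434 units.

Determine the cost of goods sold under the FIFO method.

Oct 19, 1434 sold [FIFO — oldest first]: 192 @ $19.05 + 295 @ $17.70 + 375 @ $18.00 + 166 @ $17.40 + 210 @ $15.10 + 158 @ $17.60 + 38 @ $19.05 = $25,193.20
Ending inventory: 223 @ $19.05 + 130 @ $16.55 = $6,399.65

COGS = $25,193.20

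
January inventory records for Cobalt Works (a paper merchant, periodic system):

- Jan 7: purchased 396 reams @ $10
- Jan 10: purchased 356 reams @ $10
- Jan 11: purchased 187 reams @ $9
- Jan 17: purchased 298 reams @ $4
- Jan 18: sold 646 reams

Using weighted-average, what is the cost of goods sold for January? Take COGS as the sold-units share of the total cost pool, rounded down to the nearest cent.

COGS = $5,428.59

Jan 18, sell 646: 646/1237 × $10,395.00 → $5,428.59
Ending inventory (cost pool remaining) = $4,966.41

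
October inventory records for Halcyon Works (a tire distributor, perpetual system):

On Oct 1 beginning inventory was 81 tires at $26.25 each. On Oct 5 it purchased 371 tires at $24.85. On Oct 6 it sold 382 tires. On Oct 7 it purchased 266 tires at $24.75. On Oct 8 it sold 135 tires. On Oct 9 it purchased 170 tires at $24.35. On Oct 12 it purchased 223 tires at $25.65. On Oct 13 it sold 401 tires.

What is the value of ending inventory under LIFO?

Ending inventory = $4,881.75

Oct 6, 382 sold [LIFO — newest first]: 371 @ $24.85 + 11 @ $26.25 = $9,508.10
Oct 8, 135 sold [LIFO — newest first]: 135 @ $24.75 = $3,341.25
Oct 13, 401 sold [LIFO — newest first]: 223 @ $25.65 + 170 @ $24.35 + 8 @ $24.75 = $10,057.45
Total COGS = $9,508.10 + $3,341.25 + $10,057.45 = $22,906.80
Ending inventory: 70 @ $26.25 + 123 @ $24.75 = $4,881.75
Check: goods available $27,788.55 = COGS $22,906.80 + ending $4,881.75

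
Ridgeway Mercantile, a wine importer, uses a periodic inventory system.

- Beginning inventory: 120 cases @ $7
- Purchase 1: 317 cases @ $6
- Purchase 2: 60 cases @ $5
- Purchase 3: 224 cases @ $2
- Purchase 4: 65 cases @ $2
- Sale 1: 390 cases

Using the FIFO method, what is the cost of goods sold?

Sale 1 (390) [FIFO — oldest first]: 120 @ $7 + 270 @ $6 = $2,460
Ending inventory: 47 @ $6 + 60 @ $5 + 224 @ $2 + 65 @ $2 = $1,160
Check: goods available $3,620 = COGS $2,460 + ending $1,160

COGS = $2,460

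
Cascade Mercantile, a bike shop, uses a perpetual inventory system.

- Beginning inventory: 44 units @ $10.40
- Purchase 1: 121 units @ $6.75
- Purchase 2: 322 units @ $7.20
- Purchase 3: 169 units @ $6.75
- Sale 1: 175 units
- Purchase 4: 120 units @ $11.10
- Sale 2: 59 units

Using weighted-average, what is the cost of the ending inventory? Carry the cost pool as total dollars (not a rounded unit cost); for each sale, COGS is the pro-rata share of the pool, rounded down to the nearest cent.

Ending inventory = $4,331.28

After Beginning: 44 on hand, pool $457.60 (≈ $10.4000 each)
After Purchase 1: 165 on hand, pool $1,274.35 (≈ $7.7233 each)
After Purchase 2: 487 on hand, pool $3,592.75 (≈ $7.3773 each)
After Purchase 3: 656 on hand, pool $4,733.50 (≈ $7.2157 each)
Sale 1, sell 175: 175/656 × $4,733.50 → $1,262.74
After Purchase 4: 601 on hand, pool $4,802.76 (≈ $7.9913 each)
Sale 2, sell 59: 59/601 × $4,802.76 → $471.48
Total COGS = $1,262.74 + $471.48 = $1,734.22
Ending inventory (cost pool remaining) = $4,331.28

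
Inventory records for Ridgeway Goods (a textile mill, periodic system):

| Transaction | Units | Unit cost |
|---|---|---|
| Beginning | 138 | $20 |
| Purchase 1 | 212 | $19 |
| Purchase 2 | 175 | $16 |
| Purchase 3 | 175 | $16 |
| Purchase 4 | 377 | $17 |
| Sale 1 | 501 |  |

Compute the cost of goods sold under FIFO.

COGS = $9,204

Sale 1 (501) [FIFO — oldest first]: 138 @ $20 + 212 @ $19 + 151 @ $16 = $9,204
Ending inventory: 24 @ $16 + 175 @ $16 + 377 @ $17 = $9,593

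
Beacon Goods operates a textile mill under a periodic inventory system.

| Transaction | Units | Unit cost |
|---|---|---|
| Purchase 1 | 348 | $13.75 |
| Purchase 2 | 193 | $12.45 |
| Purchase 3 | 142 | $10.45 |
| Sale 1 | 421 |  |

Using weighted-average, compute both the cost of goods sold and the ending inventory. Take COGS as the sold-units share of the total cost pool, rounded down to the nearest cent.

Sale 1, sell 421: 421/683 × $8,671.75 → $5,345.25
Ending inventory (cost pool remaining) = $3,326.50
Check: goods available $8,671.75 = COGS $5,345.25 + ending $3,326.50

COGS = $5,345.25; ending inventory = $3,326.50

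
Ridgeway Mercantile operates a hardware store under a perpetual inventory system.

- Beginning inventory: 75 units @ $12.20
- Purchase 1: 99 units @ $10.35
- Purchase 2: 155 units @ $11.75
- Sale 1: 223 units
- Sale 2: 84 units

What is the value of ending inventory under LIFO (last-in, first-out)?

Ending inventory = $268.40

Sale 1 (223) [LIFO — newest first]: 155 @ $11.75 + 68 @ $10.35 = $2,525.05
Sale 2 (84) [LIFO — newest first]: 31 @ $10.35 + 53 @ $12.20 = $967.45
Total COGS = $2,525.05 + $967.45 = $3,492.50
Ending inventory: 22 @ $12.20 = $268.40
Check: goods available $3,760.90 = COGS $3,492.50 + ending $268.40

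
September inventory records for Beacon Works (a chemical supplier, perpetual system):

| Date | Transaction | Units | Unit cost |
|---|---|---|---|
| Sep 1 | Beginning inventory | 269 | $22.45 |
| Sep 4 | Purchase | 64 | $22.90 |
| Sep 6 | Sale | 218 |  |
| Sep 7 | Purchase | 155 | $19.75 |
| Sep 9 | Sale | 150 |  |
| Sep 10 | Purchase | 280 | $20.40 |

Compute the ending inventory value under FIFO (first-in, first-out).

Sep 6, 218 sold [FIFO — oldest first]: 218 @ $22.45 = $4,894.10
Sep 9, 150 sold [FIFO — oldest first]: 51 @ $22.45 + 64 @ $22.90 + 35 @ $19.75 = $3,301.80
Total COGS = $4,894.10 + $3,301.80 = $8,195.90
Ending inventory: 120 @ $19.75 + 280 @ $20.40 = $8,082.00

Ending inventory = $8,082.00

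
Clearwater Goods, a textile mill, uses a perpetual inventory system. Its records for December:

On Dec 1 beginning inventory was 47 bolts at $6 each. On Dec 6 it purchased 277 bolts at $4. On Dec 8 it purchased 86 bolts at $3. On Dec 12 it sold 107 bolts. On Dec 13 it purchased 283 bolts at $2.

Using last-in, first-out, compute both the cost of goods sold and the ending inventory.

Dec 12, 107 sold [LIFO — newest first]: 86 @ $3 + 21 @ $4 = $342
Ending inventory: 47 @ $6 + 256 @ $4 + 283 @ $2 = $1,872

COGS = $342; ending inventory = $1,872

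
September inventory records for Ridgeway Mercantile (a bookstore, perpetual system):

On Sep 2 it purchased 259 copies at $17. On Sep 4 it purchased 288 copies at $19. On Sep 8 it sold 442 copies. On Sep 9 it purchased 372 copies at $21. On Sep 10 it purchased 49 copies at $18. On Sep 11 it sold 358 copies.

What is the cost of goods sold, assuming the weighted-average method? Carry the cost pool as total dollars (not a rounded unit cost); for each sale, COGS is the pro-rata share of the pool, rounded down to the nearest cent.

After Sep 2: 259 on hand, pool $4,403.00 (≈ $17.0000 each)
After Sep 4: 547 on hand, pool $9,875.00 (≈ $18.0530 each)
Sep 8, sell 442: 442/547 × $9,875.00 → $7,979.43
After Sep 9: 477 on hand, pool $9,707.57 (≈ $20.3513 each)
After Sep 10: 526 on hand, pool $10,589.57 (≈ $20.1323 each)
Sep 11, sell 358: 358/526 × $10,589.57 → $7,207.34
Total COGS = $7,979.43 + $7,207.34 = $15,186.77
Ending inventory (cost pool remaining) = $3,382.23

COGS = $15,186.77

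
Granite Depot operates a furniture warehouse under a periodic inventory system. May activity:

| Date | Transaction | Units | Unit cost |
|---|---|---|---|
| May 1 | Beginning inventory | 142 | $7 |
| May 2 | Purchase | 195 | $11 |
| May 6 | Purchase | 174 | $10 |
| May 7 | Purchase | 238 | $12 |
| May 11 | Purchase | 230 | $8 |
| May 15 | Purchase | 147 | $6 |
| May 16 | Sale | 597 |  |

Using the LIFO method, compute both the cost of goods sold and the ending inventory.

May 16, 597 sold [LIFO — newest first]: 147 @ $6 + 230 @ $8 + 220 @ $12 = $5,362
Ending inventory: 142 @ $7 + 195 @ $11 + 174 @ $10 + 18 @ $12 = $5,095

COGS = $5,362; ending inventory = $5,095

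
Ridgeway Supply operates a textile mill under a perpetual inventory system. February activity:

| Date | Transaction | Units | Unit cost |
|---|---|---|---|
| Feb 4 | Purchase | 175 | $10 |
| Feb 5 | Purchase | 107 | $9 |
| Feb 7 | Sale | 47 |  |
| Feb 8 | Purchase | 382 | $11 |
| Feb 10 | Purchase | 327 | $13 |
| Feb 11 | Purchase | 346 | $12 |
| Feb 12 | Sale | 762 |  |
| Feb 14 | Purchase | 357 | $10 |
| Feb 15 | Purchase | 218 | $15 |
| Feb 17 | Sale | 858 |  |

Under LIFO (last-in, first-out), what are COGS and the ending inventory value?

COGS = $19,758; ending inventory = $2,400

Feb 7, 47 sold [LIFO — newest first]: 47 @ $9 = $423
Feb 12, 762 sold [LIFO — newest first]: 346 @ $12 + 327 @ $13 + 89 @ $11 = $9,382
Feb 17, 858 sold [LIFO — newest first]: 218 @ $15 + 357 @ $10 + 283 @ $11 = $9,953
Total COGS = $423 + $9,382 + $9,953 = $19,758
Ending inventory: 175 @ $10 + 60 @ $9 + 10 @ $11 = $2,400
Check: goods available $22,158 = COGS $19,758 + ending $2,400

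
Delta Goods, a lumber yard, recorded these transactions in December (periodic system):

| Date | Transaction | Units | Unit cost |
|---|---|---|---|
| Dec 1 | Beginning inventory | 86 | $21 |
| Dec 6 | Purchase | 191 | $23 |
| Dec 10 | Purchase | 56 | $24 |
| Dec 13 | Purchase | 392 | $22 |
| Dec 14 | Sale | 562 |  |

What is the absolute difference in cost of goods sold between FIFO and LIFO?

$9

FIFO COGS: 86 @ $21 + 191 @ $23 + 56 @ $24 + 229 @ $22 = $12,581
LIFO COGS: 392 @ $22 + 56 @ $24 + 114 @ $23 = $12,590
Difference = |$12,581 − $12,590| = $9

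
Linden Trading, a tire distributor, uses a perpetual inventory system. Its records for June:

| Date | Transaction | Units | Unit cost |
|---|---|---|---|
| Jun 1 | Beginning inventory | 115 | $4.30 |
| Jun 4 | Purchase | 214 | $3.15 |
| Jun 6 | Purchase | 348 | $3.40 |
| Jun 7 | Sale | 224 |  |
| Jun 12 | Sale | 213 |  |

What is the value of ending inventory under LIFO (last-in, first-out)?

Jun 7, 224 sold [LIFO — newest first]: 224 @ $3.40 = $761.60
Jun 12, 213 sold [LIFO — newest first]: 124 @ $3.40 + 89 @ $3.15 = $701.95
Total COGS = $761.60 + $701.95 = $1,463.55
Ending inventory: 115 @ $4.30 + 125 @ $3.15 = $888.25

Ending inventory = $888.25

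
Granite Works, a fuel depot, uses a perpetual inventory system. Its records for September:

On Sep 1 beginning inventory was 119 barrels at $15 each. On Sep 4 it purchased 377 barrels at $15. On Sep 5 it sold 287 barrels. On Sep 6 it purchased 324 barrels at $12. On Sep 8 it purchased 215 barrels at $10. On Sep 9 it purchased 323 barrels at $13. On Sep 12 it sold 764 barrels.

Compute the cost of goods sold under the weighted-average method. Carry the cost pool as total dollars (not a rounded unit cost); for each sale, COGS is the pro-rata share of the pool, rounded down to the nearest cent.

COGS = $13,843.94

After Sep 1: 119 on hand, pool $1,785.00 (≈ $15.0000 each)
After Sep 4: 496 on hand, pool $7,440.00 (≈ $15.0000 each)
Sep 5, sell 287: 287/496 × $7,440.00 → $4,305.00
After Sep 6: 533 on hand, pool $7,023.00 (≈ $13.1764 each)
After Sep 8: 748 on hand, pool $9,173.00 (≈ $12.2634 each)
After Sep 9: 1071 on hand, pool $13,372.00 (≈ $12.4855 each)
Sep 12, sell 764: 764/1071 × $13,372.00 → $9,538.94
Total COGS = $4,305.00 + $9,538.94 = $13,843.94
Ending inventory (cost pool remaining) = $3,833.06
Check: goods available $17,677.00 = COGS $13,843.94 + ending $3,833.06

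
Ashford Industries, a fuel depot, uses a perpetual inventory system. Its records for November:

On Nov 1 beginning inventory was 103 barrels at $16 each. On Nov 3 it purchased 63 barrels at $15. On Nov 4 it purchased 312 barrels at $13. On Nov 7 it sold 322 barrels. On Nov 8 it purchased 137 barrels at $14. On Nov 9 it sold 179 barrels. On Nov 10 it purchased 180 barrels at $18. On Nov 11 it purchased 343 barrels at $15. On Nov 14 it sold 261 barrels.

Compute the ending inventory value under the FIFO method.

Nov 7, 322 sold [FIFO — oldest first]: 103 @ $16 + 63 @ $15 + 156 @ $13 = $4,621
Nov 9, 179 sold [FIFO — oldest first]: 156 @ $13 + 23 @ $14 = $2,350
Nov 14, 261 sold [FIFO — oldest first]: 114 @ $14 + 147 @ $18 = $4,242
Total COGS = $4,621 + $2,350 + $4,242 = $11,213
Ending inventory: 33 @ $18 + 343 @ $15 = $5,739

Ending inventory = $5,739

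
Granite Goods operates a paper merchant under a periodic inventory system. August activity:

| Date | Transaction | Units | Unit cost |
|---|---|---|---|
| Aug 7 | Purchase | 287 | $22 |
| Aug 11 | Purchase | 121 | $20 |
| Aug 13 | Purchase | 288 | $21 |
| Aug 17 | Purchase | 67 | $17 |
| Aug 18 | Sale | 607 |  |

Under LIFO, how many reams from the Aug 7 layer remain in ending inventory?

156

Aug 18, 607 sold [LIFO — newest first]: 67 @ $17 + 288 @ $21 + 121 @ $20 + 131 @ $22 = $12,489
Ending inventory: 156 @ $22 = $3,432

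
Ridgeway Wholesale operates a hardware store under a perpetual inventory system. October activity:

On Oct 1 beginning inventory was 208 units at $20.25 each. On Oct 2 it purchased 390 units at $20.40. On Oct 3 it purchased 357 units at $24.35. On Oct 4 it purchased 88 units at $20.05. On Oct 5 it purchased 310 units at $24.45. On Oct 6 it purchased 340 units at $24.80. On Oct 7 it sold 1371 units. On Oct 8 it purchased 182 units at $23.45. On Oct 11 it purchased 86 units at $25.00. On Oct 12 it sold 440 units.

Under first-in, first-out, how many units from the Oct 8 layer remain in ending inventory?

Oct 7, 1371 sold [FIFO — oldest first]: 208 @ $20.25 + 390 @ $20.40 + 357 @ $24.35 + 88 @ $20.05 + 310 @ $24.45 + 18 @ $24.80 = $30,651.25
Oct 12, 440 sold [FIFO — oldest first]: 322 @ $24.80 + 118 @ $23.45 = $10,752.70
Total COGS = $30,651.25 + $10,752.70 = $41,403.95
Ending inventory: 64 @ $23.45 + 86 @ $25.00 = $3,650.80
Check: goods available $45,054.75 = COGS $41,403.95 + ending $3,650.80

64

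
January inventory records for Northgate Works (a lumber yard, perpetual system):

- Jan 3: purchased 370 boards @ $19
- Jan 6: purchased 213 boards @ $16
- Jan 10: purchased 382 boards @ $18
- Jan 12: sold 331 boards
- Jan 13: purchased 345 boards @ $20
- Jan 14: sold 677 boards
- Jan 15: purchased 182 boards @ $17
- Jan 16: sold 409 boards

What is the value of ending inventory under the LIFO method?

Ending inventory = $1,425

Jan 12, 331 sold [LIFO — newest first]: 331 @ $18 = $5,958
Jan 14, 677 sold [LIFO — newest first]: 345 @ $20 + 51 @ $18 + 213 @ $16 + 68 @ $19 = $12,518
Jan 16, 409 sold [LIFO — newest first]: 182 @ $17 + 227 @ $19 = $7,407
Total COGS = $5,958 + $12,518 + $7,407 = $25,883
Ending inventory: 75 @ $19 = $1,425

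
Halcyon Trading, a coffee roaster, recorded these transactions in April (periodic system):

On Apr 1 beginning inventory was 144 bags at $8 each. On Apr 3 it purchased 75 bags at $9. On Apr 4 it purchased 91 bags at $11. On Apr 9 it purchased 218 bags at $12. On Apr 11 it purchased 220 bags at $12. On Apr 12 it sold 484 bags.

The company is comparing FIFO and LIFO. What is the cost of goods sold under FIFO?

FIFO COGS: 144 @ $8 + 75 @ $9 + 91 @ $11 + 174 @ $12 = $4,916
LIFO COGS: 220 @ $12 + 218 @ $12 + 46 @ $11 = $5,762

COGS = $4,916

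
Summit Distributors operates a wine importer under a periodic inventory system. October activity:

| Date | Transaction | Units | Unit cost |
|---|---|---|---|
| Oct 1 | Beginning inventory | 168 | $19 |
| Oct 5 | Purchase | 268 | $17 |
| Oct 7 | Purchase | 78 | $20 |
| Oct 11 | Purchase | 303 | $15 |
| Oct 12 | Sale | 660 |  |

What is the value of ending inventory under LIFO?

Oct 12, 660 sold [LIFO — newest first]: 303 @ $15 + 78 @ $20 + 268 @ $17 + 11 @ $19 = $10,870
Ending inventory: 157 @ $19 = $2,983

Ending inventory = $2,983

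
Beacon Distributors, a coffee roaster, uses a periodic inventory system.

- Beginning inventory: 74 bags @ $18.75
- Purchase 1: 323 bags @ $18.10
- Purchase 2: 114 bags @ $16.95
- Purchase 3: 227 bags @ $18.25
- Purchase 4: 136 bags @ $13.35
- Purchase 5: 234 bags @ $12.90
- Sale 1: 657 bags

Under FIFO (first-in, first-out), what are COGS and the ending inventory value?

Sale 1 (657) [FIFO — oldest first]: 74 @ $18.75 + 323 @ $18.10 + 114 @ $16.95 + 146 @ $18.25 = $11,830.60
Ending inventory: 81 @ $18.25 + 136 @ $13.35 + 234 @ $12.90 = $6,312.45

COGS = $11,830.60; ending inventory = $6,312.45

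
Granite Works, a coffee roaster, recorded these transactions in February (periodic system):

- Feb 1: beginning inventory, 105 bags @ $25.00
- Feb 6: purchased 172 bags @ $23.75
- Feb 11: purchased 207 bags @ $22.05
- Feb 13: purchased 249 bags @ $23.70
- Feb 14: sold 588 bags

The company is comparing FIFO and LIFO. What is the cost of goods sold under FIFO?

FIFO COGS: 105 @ $25.00 + 172 @ $23.75 + 207 @ $22.05 + 104 @ $23.70 = $13,739.15
LIFO COGS: 249 @ $23.70 + 207 @ $22.05 + 132 @ $23.75 = $13,600.65

COGS = $13,739.15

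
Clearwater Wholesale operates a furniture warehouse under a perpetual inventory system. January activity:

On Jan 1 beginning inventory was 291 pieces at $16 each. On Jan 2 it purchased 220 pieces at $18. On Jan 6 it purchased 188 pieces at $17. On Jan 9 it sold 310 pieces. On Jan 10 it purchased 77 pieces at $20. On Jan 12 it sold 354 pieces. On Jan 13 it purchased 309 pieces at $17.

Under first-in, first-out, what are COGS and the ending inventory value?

Jan 9, 310 sold [FIFO — oldest first]: 291 @ $16 + 19 @ $18 = $4,998
Jan 12, 354 sold [FIFO — oldest first]: 201 @ $18 + 153 @ $17 = $6,219
Total COGS = $4,998 + $6,219 = $11,217
Ending inventory: 35 @ $17 + 77 @ $20 + 309 @ $17 = $7,388
Check: goods available $18,605 = COGS $11,217 + ending $7,388

COGS = $11,217; ending inventory = $7,388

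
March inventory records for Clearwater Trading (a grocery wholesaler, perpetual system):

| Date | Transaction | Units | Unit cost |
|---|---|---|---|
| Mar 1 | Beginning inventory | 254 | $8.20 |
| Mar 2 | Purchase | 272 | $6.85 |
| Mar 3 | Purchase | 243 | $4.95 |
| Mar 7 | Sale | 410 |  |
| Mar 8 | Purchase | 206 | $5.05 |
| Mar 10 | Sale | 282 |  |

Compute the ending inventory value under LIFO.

Ending inventory = $2,281.45

Mar 7, 410 sold [LIFO — newest first]: 243 @ $4.95 + 167 @ $6.85 = $2,346.80
Mar 10, 282 sold [LIFO — newest first]: 206 @ $5.05 + 76 @ $6.85 = $1,560.90
Total COGS = $2,346.80 + $1,560.90 = $3,907.70
Ending inventory: 254 @ $8.20 + 29 @ $6.85 = $2,281.45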